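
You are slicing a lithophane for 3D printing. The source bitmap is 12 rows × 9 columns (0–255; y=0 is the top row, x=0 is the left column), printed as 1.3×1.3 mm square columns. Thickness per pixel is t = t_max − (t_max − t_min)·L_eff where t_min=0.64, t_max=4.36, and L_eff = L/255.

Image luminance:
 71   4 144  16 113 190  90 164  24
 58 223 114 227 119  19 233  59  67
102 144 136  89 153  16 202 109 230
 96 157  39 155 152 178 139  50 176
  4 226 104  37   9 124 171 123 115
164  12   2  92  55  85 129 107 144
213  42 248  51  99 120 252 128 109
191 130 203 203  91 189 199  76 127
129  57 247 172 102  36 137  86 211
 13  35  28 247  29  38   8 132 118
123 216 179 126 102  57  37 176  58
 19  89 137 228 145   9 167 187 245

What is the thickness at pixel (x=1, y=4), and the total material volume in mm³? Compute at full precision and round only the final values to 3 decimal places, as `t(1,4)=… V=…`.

span = t_max - t_min = 4.36 - 0.64 = 3.720
L(1,4) = 226, L_eff = 226/255 = 0.886275
t(1,4) = 4.36 - 3.720·0.886275 = 1.063
Σt over all 12·9 pixels = 605153/2125 ≈ 284.7778824
V = pitch²·Σt = 1.3²·605153/2125 = 481.275

t(1,4)=1.063 V=481.275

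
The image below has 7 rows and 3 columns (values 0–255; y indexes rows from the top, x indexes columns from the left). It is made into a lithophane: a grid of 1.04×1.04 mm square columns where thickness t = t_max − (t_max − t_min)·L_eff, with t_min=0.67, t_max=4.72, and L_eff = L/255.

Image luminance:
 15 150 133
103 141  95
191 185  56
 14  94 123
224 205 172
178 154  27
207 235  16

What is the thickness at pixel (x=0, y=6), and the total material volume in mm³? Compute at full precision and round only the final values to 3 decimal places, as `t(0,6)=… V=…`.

span = t_max - t_min = 4.72 - 0.67 = 4.050
L(0,6) = 207, L_eff = 207/255 = 0.811765
t(0,6) = 4.72 - 4.050·0.811765 = 1.432
Σt over all 7·3 pixels = 47559/850 ≈ 55.9517647
V = pitch²·Σt = 1.04²·47559/850 = 60.517

t(0,6)=1.432 V=60.517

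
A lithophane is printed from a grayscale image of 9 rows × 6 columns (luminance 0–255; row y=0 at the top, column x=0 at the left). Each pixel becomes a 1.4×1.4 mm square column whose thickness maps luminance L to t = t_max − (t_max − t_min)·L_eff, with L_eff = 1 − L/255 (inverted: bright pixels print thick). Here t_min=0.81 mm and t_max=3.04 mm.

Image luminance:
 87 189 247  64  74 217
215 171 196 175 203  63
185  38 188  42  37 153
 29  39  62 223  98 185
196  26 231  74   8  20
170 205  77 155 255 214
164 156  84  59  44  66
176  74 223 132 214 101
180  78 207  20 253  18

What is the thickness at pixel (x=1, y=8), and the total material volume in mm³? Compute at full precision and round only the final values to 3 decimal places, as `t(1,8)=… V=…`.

t(1,8)=1.492 V=206.742

span = t_max - t_min = 3.04 - 0.81 = 2.230
L(1,8) = 78, L_eff = 1 - 78/255 = 0.694118 (inverted)
t(1,8) = 3.04 - 2.230·0.694118 = 1.492
Σt over all 9·6 pixels = 10759/102 ≈ 105.4803922
V = pitch²·Σt = 1.4²·10759/102 = 206.742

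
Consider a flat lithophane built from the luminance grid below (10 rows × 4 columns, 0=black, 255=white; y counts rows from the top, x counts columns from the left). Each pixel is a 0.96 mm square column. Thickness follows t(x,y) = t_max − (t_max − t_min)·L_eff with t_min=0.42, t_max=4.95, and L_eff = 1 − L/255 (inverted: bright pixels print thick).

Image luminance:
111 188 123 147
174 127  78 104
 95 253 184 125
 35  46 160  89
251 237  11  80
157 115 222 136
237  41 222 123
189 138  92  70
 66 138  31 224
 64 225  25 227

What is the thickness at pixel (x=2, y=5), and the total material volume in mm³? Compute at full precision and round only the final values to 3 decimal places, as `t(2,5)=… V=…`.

t(2,5)=4.364 V=103.237

span = t_max - t_min = 4.95 - 0.42 = 4.530
L(2,5) = 222, L_eff = 1 - 222/255 = 0.129412 (inverted)
t(2,5) = 4.95 - 4.530·0.129412 = 4.364
Σt over all 10·4 pixels = 47608/425 ≈ 112.0188235
V = pitch²·Σt = 0.96²·47608/425 = 103.237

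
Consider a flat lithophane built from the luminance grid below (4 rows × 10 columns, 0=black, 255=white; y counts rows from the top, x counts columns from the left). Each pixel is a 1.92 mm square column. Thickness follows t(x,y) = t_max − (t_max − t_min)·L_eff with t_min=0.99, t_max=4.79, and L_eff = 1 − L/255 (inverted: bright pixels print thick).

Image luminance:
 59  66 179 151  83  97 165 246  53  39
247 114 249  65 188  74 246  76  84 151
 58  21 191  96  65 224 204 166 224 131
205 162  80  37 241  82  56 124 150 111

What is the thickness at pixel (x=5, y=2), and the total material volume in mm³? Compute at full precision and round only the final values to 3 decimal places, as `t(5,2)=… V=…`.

span = t_max - t_min = 4.79 - 0.99 = 3.800
L(5,2) = 224, L_eff = 1 - 224/255 = 0.121569 (inverted)
t(5,2) = 4.79 - 3.800·0.121569 = 4.328
Σt over all 4·10 pixels = 30086/255 ≈ 117.9843137
V = pitch²·Σt = 1.92²·30086/255 = 434.937

t(5,2)=4.328 V=434.937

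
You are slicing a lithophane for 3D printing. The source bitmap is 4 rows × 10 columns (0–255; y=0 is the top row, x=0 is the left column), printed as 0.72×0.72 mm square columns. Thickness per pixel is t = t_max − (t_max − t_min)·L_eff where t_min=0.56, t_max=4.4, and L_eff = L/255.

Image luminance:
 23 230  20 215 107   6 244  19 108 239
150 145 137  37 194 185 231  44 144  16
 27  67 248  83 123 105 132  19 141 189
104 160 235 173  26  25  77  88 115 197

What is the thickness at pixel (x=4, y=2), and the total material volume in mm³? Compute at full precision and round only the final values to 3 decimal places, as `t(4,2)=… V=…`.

span = t_max - t_min = 4.4 - 0.56 = 3.840
L(4,2) = 123, L_eff = 123/255 = 0.482353
t(4,2) = 4.4 - 3.840·0.482353 = 2.548
Σt over all 4·10 pixels = 103.296
V = pitch²·Σt = 0.72²·103.296 = 53.549

t(4,2)=2.548 V=53.549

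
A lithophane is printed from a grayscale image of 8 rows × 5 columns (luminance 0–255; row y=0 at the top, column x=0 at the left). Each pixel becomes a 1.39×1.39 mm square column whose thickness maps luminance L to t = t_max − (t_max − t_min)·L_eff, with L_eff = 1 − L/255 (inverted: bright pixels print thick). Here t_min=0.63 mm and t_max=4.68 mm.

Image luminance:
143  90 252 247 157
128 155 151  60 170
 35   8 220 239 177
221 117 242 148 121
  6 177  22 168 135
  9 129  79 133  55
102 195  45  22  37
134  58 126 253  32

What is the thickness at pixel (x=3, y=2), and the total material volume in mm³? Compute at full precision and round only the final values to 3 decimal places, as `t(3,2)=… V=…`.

t(3,2)=4.426 V=202.059

span = t_max - t_min = 4.68 - 0.63 = 4.050
L(3,2) = 239, L_eff = 1 - 239/255 = 0.062745 (inverted)
t(3,2) = 4.68 - 4.050·0.062745 = 4.426
Σt over all 8·5 pixels = 104.58
V = pitch²·Σt = 1.39²·104.58 = 202.059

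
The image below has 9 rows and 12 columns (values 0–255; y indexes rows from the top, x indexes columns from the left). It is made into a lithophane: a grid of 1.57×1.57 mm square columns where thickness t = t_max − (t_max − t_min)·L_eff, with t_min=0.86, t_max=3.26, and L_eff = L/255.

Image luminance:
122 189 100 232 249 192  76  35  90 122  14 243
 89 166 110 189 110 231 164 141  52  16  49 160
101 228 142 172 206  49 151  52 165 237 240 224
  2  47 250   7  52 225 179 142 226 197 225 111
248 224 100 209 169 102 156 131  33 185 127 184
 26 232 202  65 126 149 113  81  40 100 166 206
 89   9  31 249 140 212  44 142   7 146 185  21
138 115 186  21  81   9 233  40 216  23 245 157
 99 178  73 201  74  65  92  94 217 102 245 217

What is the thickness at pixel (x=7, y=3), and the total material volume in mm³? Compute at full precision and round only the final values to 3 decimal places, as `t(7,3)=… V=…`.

span = t_max - t_min = 3.26 - 0.86 = 2.400
L(7,3) = 142, L_eff = 142/255 = 0.556863
t(7,3) = 3.26 - 2.400·0.556863 = 1.924
Σt over all 9·12 pixels = 18294/85 ≈ 215.2235294
V = pitch²·Σt = 1.57²·18294/85 = 530.504

t(7,3)=1.924 V=530.504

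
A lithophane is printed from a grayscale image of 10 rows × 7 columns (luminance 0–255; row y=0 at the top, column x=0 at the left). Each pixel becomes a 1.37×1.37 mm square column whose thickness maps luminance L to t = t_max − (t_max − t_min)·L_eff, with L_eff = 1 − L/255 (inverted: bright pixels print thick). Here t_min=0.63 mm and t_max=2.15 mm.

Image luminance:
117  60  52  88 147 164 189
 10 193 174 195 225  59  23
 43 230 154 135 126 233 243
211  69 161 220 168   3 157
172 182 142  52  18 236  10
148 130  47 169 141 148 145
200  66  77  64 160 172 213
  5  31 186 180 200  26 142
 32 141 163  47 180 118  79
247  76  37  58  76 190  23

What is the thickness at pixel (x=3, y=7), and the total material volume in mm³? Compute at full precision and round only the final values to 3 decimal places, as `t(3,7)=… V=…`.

span = t_max - t_min = 2.15 - 0.63 = 1.520
L(3,7) = 180, L_eff = 1 - 180/255 = 0.294118 (inverted)
t(3,7) = 2.15 - 1.520·0.294118 = 1.703
Σt over all 10·7 pixels = 409801/4250 ≈ 96.4237647
V = pitch²·Σt = 1.37²·409801/4250 = 180.978

t(3,7)=1.703 V=180.978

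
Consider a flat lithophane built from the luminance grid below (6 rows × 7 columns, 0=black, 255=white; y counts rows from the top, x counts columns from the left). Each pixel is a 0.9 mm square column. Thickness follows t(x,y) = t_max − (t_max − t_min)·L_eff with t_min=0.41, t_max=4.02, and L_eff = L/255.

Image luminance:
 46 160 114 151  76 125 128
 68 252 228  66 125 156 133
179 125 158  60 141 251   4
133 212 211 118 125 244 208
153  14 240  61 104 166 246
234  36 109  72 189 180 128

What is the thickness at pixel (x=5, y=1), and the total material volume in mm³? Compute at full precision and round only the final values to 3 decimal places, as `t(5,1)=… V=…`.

span = t_max - t_min = 4.02 - 0.41 = 3.610
L(5,1) = 156, L_eff = 156/255 = 0.611765
t(5,1) = 4.02 - 3.610·0.611765 = 1.812
Σt over all 6·7 pixels = 2165051/25500 ≈ 84.9039608
V = pitch²·Σt = 0.9²·2165051/25500 = 68.772

t(5,1)=1.812 V=68.772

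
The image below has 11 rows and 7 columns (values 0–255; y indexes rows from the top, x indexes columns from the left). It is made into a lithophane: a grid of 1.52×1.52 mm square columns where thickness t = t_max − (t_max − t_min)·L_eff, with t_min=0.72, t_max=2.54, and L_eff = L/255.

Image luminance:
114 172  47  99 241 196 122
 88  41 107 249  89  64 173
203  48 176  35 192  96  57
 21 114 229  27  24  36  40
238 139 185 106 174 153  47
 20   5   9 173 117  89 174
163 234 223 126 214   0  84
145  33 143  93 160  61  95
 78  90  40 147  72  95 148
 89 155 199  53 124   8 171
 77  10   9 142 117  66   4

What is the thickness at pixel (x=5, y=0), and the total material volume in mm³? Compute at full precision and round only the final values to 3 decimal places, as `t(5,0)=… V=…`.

span = t_max - t_min = 2.54 - 0.72 = 1.820
L(5,0) = 196, L_eff = 196/255 = 0.768627
t(5,0) = 2.54 - 1.820·0.768627 = 1.141
Σt over all 11·7 pixels = 288253/2125 ≈ 135.6484706
V = pitch²·Σt = 1.52²·288253/2125 = 313.402

t(5,0)=1.141 V=313.402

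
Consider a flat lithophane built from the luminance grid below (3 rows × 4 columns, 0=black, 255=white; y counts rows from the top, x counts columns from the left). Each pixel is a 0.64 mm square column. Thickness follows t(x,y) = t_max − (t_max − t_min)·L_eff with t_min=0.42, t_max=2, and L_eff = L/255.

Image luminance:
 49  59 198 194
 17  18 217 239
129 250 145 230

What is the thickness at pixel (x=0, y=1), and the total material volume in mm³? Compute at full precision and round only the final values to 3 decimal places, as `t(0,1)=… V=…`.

t(0,1)=1.895 V=5.402

span = t_max - t_min = 2 - 0.42 = 1.580
L(0,1) = 17, L_eff = 17/255 = 0.066667
t(0,1) = 2 - 1.580·0.066667 = 1.895
Σt over all 3·4 pixels = 33629/2550 ≈ 13.1878431
V = pitch²·Σt = 0.64²·33629/2550 = 5.402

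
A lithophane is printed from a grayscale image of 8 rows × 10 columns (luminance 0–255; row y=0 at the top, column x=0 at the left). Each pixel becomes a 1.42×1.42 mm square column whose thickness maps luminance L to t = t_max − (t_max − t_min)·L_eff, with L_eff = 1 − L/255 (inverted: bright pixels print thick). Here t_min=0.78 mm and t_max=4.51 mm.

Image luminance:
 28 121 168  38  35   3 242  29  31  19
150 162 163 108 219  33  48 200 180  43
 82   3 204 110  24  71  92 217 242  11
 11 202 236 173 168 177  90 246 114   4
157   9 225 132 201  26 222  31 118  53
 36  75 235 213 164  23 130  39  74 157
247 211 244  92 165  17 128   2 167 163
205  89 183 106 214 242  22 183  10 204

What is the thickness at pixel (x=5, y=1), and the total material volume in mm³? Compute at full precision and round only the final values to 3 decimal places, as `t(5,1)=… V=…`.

t(5,1)=1.263 V=412.247

span = t_max - t_min = 4.51 - 0.78 = 3.730
L(5,1) = 33, L_eff = 1 - 33/255 = 0.870588 (inverted)
t(5,1) = 4.51 - 3.730·0.870588 = 1.263
Σt over all 8·10 pixels = 1737801/8500 ≈ 204.4471765
V = pitch²·Σt = 1.42²·1737801/8500 = 412.247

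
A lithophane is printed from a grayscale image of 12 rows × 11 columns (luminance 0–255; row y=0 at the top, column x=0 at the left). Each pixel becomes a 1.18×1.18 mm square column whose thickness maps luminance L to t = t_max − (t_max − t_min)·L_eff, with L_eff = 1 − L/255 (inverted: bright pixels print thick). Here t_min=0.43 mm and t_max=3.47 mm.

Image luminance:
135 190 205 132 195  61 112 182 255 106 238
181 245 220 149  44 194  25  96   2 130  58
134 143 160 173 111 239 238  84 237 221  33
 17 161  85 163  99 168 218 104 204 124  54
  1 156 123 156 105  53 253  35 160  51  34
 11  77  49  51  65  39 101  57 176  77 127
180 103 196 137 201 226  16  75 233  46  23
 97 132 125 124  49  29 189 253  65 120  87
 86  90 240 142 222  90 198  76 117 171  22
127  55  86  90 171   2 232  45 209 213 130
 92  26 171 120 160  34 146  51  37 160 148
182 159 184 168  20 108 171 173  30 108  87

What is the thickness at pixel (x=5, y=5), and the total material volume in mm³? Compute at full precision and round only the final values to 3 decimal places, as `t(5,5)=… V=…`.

span = t_max - t_min = 3.47 - 0.43 = 3.040
L(5,5) = 39, L_eff = 1 - 39/255 = 0.847059 (inverted)
t(5,5) = 3.47 - 3.040·0.847059 = 0.895
Σt over all 12·11 pixels = 94321/375 ≈ 251.5226667
V = pitch²·Σt = 1.18²·94321/375 = 350.220

t(5,5)=0.895 V=350.220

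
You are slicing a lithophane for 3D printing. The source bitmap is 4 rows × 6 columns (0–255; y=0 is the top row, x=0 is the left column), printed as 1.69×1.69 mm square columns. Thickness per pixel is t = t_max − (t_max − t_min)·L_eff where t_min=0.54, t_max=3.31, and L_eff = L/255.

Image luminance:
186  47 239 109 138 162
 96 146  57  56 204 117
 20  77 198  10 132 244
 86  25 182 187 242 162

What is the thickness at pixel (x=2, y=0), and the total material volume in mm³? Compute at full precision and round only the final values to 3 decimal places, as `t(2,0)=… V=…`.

span = t_max - t_min = 3.31 - 0.54 = 2.770
L(2,0) = 239, L_eff = 239/255 = 0.937255
t(2,0) = 3.31 - 2.770·0.937255 = 0.714
Σt over all 4·6 pixels = 580463/12750 ≈ 45.5265098
V = pitch²·Σt = 1.69²·580463/12750 = 130.028

t(2,0)=0.714 V=130.028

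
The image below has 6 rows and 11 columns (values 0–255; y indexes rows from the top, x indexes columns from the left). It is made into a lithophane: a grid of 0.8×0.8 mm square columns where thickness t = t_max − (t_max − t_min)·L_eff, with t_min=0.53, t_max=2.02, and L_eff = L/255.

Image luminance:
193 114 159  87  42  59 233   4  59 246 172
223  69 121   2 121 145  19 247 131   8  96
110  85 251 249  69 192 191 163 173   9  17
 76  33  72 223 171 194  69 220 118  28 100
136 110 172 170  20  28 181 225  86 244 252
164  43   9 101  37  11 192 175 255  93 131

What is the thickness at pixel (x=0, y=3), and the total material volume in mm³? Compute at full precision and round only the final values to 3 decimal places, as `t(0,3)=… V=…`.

span = t_max - t_min = 2.02 - 0.53 = 1.490
L(0,3) = 76, L_eff = 76/255 = 0.298039
t(0,3) = 2.02 - 1.490·0.298039 = 1.576
Σt over all 6·11 pixels = 1089079/12750 ≈ 85.4179608
V = pitch²·Σt = 0.8²·1089079/12750 = 54.667

t(0,3)=1.576 V=54.667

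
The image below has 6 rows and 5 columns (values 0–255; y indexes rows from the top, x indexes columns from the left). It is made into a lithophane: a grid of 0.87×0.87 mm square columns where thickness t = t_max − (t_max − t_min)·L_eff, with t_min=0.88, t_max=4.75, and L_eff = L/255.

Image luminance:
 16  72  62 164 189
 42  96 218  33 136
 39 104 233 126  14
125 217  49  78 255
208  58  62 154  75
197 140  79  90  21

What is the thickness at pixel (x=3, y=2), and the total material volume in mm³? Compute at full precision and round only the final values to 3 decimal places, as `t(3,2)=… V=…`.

t(3,2)=2.838 V=69.354

span = t_max - t_min = 4.75 - 0.88 = 3.870
L(3,2) = 126, L_eff = 126/255 = 0.494118
t(3,2) = 4.75 - 3.870·0.494118 = 2.838
Σt over all 6·5 pixels = 389421/4250 ≈ 91.6284706
V = pitch²·Σt = 0.87²·389421/4250 = 69.354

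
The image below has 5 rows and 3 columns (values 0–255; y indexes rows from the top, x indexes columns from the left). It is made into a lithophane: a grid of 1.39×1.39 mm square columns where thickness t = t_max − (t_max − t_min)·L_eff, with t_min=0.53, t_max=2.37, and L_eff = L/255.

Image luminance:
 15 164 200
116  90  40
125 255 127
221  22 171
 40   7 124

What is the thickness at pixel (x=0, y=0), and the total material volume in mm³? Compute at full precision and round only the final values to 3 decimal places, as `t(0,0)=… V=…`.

span = t_max - t_min = 2.37 - 0.53 = 1.840
L(0,0) = 15, L_eff = 15/255 = 0.058824
t(0,0) = 2.37 - 1.840·0.058824 = 2.262
Σt over all 5·3 pixels = 34741/1500 ≈ 23.1606667
V = pitch²·Σt = 1.39²·34741/1500 = 44.749

t(0,0)=2.262 V=44.749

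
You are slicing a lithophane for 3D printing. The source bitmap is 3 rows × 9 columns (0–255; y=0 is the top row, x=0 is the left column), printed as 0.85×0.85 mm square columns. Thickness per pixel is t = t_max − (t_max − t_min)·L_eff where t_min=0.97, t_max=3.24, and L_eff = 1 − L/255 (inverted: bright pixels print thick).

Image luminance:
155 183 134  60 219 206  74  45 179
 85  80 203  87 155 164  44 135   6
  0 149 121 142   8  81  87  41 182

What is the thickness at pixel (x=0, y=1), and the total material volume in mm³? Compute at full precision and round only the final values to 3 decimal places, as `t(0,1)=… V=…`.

t(0,1)=1.727 V=38.378

span = t_max - t_min = 3.24 - 0.97 = 2.270
L(0,1) = 85, L_eff = 1 - 85/255 = 0.666667 (inverted)
t(0,1) = 3.24 - 2.270·0.666667 = 1.727
Σt over all 3·9 pixels = 67726/1275 ≈ 53.1184314
V = pitch²·Σt = 0.85²·67726/1275 = 38.378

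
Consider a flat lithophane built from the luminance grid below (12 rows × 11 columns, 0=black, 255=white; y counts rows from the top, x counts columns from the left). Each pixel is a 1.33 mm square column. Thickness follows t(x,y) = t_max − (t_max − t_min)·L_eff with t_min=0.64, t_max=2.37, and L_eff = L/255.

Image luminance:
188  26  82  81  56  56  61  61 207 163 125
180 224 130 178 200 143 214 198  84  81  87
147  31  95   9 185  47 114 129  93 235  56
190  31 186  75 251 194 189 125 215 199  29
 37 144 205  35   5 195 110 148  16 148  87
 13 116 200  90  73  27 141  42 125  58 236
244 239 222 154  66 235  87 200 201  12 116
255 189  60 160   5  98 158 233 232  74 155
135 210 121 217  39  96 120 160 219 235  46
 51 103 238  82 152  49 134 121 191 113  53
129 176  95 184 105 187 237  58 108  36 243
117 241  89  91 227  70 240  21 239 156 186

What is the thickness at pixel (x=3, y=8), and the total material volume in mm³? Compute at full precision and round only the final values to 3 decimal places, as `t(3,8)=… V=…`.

span = t_max - t_min = 2.37 - 0.64 = 1.730
L(3,8) = 217, L_eff = 217/255 = 0.850980
t(3,8) = 2.37 - 1.730·0.850980 = 0.898
Σt over all 12·11 pixels = 1241113/6375 ≈ 194.6843922
V = pitch²·Σt = 1.33²·1241113/6375 = 344.377

t(3,8)=0.898 V=344.377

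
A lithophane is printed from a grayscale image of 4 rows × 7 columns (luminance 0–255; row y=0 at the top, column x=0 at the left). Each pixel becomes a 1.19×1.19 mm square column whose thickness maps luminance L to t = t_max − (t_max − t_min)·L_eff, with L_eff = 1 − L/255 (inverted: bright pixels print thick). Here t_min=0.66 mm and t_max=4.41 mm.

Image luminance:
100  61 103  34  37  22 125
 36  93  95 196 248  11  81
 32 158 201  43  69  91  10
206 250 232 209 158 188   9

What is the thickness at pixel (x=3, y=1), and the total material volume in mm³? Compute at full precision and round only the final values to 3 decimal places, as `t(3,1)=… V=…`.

t(3,1)=3.542 V=90.685

span = t_max - t_min = 4.41 - 0.66 = 3.750
L(3,1) = 196, L_eff = 1 - 196/255 = 0.231373 (inverted)
t(3,1) = 4.41 - 3.750·0.231373 = 3.542
Σt over all 4·7 pixels = 54433/850 ≈ 64.0388235
V = pitch²·Σt = 1.19²·54433/850 = 90.685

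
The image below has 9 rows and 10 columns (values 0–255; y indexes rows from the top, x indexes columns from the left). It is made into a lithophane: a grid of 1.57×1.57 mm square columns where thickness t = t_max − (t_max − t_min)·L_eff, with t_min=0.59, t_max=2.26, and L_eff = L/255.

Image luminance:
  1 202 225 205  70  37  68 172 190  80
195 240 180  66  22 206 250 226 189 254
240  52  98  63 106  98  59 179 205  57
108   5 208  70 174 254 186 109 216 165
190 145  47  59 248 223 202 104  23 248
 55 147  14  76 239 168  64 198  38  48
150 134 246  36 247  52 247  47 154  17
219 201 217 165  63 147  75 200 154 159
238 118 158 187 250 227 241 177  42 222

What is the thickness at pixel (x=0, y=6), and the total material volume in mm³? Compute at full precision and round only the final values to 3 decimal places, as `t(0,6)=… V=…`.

span = t_max - t_min = 2.26 - 0.59 = 1.670
L(0,6) = 150, L_eff = 150/255 = 0.588235
t(0,6) = 2.26 - 1.670·0.588235 = 1.278
Σt over all 9·10 pixels = 117.896
V = pitch²·Σt = 1.57²·117.896 = 290.602

t(0,6)=1.278 V=290.602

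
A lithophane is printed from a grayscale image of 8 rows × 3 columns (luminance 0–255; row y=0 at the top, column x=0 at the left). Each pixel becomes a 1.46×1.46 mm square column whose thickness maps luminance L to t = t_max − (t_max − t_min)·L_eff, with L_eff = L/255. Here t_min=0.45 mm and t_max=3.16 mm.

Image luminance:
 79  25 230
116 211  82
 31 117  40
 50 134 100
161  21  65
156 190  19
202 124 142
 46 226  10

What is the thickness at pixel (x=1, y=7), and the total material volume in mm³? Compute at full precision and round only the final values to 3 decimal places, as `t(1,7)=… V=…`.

t(1,7)=0.758 V=103.283

span = t_max - t_min = 3.16 - 0.45 = 2.710
L(1,7) = 226, L_eff = 226/255 = 0.886275
t(1,7) = 3.16 - 2.710·0.886275 = 0.758
Σt over all 8·3 pixels = 411851/8500 ≈ 48.4530588
V = pitch²·Σt = 1.46²·411851/8500 = 103.283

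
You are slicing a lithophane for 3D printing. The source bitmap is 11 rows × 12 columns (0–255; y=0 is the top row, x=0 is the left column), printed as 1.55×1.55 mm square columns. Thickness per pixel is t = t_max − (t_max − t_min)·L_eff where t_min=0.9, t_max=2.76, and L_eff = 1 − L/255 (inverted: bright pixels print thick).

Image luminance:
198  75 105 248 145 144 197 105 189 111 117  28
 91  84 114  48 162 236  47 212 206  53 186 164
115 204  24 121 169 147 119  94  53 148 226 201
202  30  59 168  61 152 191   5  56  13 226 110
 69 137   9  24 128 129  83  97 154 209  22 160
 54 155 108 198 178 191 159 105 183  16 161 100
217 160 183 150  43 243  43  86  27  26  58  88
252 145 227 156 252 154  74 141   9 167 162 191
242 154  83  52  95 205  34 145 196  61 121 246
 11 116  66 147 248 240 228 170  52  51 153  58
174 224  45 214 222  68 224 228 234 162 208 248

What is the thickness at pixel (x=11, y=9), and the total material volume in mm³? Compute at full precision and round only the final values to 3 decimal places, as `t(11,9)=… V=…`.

t(11,9)=1.323 V=595.016

span = t_max - t_min = 2.76 - 0.9 = 1.860
L(11,9) = 58, L_eff = 1 - 58/255 = 0.772549 (inverted)
t(11,9) = 2.76 - 1.860·0.772549 = 1.323
Σt over all 11·12 pixels = 1052577/4250 ≈ 247.6651765
V = pitch²·Σt = 1.55²·1052577/4250 = 595.016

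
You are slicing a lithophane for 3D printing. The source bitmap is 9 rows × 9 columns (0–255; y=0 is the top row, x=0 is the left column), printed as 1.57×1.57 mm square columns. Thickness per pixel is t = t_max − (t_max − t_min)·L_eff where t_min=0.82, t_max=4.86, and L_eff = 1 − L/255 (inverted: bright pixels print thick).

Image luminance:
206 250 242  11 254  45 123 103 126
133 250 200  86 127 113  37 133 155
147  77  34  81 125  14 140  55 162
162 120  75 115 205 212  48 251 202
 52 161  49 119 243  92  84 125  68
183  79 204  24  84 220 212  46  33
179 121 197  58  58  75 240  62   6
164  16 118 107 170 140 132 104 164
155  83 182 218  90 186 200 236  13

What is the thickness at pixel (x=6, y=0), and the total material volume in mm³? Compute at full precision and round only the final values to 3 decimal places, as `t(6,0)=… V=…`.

span = t_max - t_min = 4.86 - 0.82 = 4.040
L(6,0) = 123, L_eff = 1 - 123/255 = 0.517647 (inverted)
t(6,0) = 4.86 - 4.040·0.517647 = 2.769
Σt over all 9·9 pixels = 980599/4250 ≈ 230.7291765
V = pitch²·Σt = 1.57²·980599/4250 = 568.724

t(6,0)=2.769 V=568.724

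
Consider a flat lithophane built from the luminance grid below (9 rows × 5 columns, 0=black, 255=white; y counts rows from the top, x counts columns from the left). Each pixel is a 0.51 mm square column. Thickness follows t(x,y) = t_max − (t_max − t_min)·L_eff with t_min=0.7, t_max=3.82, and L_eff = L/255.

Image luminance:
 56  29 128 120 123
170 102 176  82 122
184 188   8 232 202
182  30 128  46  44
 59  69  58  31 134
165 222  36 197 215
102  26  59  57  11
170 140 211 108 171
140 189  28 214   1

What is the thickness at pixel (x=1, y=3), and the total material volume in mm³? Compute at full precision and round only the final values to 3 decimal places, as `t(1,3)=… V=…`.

t(1,3)=3.453 V=28.274

span = t_max - t_min = 3.82 - 0.7 = 3.120
L(1,3) = 30, L_eff = 30/255 = 0.117647
t(1,3) = 3.82 - 3.120·0.117647 = 3.453
Σt over all 9·5 pixels = 92399/850 ≈ 108.7047059
V = pitch²·Σt = 0.51²·92399/850 = 28.274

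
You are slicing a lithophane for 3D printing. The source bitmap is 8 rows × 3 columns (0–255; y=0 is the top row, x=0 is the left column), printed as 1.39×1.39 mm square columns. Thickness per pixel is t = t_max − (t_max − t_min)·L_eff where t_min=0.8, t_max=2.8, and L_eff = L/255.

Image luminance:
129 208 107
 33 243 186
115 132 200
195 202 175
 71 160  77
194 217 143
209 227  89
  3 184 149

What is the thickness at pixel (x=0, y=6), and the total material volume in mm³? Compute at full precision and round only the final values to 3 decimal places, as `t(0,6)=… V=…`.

t(0,6)=1.161 V=74.556

span = t_max - t_min = 2.8 - 0.8 = 2.000
L(0,6) = 209, L_eff = 209/255 = 0.819608
t(0,6) = 2.8 - 2.000·0.819608 = 1.161
Σt over all 8·3 pixels = 656/17 ≈ 38.5882353
V = pitch²·Σt = 1.39²·656/17 = 74.556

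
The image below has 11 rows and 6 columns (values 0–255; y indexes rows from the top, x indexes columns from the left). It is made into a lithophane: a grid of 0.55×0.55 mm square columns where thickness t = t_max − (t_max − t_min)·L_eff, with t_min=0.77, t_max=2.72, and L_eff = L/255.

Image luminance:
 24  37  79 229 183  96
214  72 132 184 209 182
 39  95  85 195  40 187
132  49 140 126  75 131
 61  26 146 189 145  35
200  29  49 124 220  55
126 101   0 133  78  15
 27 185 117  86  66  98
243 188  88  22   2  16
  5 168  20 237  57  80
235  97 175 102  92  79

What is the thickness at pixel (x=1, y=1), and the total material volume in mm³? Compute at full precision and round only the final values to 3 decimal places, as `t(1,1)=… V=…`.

t(1,1)=2.169 V=37.761

span = t_max - t_min = 2.72 - 0.77 = 1.950
L(1,1) = 72, L_eff = 72/255 = 0.282353
t(1,1) = 2.72 - 1.950·0.282353 = 2.169
Σt over all 11·6 pixels = 53052/425 ≈ 124.8282353
V = pitch²·Σt = 0.55²·53052/425 = 37.761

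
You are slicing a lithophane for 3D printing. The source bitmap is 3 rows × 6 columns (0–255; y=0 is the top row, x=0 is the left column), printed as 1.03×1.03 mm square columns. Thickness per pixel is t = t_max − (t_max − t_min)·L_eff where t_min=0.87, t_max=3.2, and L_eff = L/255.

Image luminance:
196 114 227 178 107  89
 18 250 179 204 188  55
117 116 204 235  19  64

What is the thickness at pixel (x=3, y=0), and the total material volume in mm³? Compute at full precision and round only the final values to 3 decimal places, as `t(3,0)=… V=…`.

span = t_max - t_min = 3.2 - 0.87 = 2.330
L(3,0) = 178, L_eff = 178/255 = 0.698039
t(3,0) = 3.2 - 2.330·0.698039 = 1.574
Σt over all 3·6 pixels = 43616/1275 ≈ 34.2086275
V = pitch²·Σt = 1.03²·43616/1275 = 36.292

t(3,0)=1.574 V=36.292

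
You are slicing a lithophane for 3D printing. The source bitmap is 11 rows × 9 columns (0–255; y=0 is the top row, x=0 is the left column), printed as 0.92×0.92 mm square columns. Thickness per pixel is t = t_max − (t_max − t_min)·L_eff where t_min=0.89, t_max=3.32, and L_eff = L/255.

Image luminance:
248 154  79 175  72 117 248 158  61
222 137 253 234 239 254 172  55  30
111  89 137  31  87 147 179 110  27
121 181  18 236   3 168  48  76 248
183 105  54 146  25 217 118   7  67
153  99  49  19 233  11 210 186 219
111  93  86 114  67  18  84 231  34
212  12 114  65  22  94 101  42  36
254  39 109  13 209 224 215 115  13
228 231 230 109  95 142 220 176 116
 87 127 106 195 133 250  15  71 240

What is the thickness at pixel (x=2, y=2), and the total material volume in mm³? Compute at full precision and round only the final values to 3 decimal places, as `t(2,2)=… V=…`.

span = t_max - t_min = 3.32 - 0.89 = 2.430
L(2,2) = 137, L_eff = 137/255 = 0.537255
t(2,2) = 3.32 - 2.430·0.537255 = 2.014
Σt over all 11·9 pixels = 444834/2125 ≈ 209.3336471
V = pitch²·Σt = 0.92²·444834/2125 = 177.180

t(2,2)=2.014 V=177.180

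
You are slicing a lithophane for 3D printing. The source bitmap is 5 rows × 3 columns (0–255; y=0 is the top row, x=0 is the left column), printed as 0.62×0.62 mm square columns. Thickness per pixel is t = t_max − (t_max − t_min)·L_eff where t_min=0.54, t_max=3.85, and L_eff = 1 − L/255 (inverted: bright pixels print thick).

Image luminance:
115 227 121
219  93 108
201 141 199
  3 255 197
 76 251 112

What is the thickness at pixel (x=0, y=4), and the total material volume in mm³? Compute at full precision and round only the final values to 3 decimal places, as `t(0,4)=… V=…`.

span = t_max - t_min = 3.85 - 0.54 = 3.310
L(0,4) = 76, L_eff = 1 - 76/255 = 0.701961 (inverted)
t(0,4) = 3.85 - 3.310·0.701961 = 1.527
Σt over all 5·3 pixels = 243452/6375 ≈ 38.1885490
V = pitch²·Σt = 0.62²·243452/6375 = 14.680

t(0,4)=1.527 V=14.680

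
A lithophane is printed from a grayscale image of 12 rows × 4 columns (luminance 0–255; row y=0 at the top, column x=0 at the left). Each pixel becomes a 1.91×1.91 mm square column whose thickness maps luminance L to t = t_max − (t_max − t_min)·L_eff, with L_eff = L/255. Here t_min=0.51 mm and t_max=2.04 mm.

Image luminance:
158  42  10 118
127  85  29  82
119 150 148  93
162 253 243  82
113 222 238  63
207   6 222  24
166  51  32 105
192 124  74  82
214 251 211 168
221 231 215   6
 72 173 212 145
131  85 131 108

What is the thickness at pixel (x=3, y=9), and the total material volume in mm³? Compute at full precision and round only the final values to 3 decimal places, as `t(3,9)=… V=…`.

span = t_max - t_min = 2.04 - 0.51 = 1.530
L(3,9) = 6, L_eff = 6/255 = 0.023529
t(3,9) = 2.04 - 1.530·0.023529 = 2.004
Σt over all 12·4 pixels = 59.544
V = pitch²·Σt = 1.91²·59.544 = 217.222

t(3,9)=2.004 V=217.222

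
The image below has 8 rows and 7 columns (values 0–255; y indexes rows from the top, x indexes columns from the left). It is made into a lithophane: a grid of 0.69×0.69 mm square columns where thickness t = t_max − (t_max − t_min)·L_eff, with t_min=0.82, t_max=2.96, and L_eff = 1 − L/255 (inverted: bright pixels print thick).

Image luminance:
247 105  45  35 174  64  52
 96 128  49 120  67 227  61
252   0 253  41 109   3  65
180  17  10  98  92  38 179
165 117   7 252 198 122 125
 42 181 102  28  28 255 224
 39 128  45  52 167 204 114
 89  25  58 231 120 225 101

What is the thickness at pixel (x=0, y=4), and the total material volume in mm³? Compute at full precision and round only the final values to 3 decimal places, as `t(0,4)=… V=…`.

t(0,4)=2.205 V=46.838

span = t_max - t_min = 2.96 - 0.82 = 2.140
L(0,4) = 165, L_eff = 1 - 165/255 = 0.352941 (inverted)
t(0,4) = 2.96 - 2.140·0.352941 = 2.205
Σt over all 8·7 pixels = 1254337/12750 ≈ 98.3793725
V = pitch²·Σt = 0.69²·1254337/12750 = 46.838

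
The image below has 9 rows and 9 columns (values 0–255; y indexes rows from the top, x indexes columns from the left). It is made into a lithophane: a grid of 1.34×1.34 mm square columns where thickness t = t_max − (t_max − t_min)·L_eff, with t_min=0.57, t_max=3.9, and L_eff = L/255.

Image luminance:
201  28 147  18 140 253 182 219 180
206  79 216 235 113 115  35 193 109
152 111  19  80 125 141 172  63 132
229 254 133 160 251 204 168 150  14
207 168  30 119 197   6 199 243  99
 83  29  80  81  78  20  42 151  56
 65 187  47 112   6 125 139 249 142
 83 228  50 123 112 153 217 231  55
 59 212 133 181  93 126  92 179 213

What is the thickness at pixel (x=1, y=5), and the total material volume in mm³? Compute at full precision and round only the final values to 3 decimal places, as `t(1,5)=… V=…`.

span = t_max - t_min = 3.9 - 0.57 = 3.330
L(1,5) = 29, L_eff = 29/255 = 0.113725
t(1,5) = 3.9 - 3.330·0.113725 = 3.521
Σt over all 9·9 pixels = 175.818
V = pitch²·Σt = 1.34²·175.818 = 315.699

t(1,5)=3.521 V=315.699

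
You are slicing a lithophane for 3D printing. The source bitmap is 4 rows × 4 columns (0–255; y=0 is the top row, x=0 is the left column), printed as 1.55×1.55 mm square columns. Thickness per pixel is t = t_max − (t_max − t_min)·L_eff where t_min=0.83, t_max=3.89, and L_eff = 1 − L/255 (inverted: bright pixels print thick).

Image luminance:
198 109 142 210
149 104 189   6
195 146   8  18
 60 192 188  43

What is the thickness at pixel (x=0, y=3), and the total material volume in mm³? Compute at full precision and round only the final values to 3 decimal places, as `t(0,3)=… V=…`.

span = t_max - t_min = 3.89 - 0.83 = 3.060
L(0,3) = 60, L_eff = 1 - 60/255 = 0.764706 (inverted)
t(0,3) = 3.89 - 3.060·0.764706 = 1.550
Σt over all 4·4 pixels = 36.764
V = pitch²·Σt = 1.55²·36.764 = 88.326

t(0,3)=1.550 V=88.326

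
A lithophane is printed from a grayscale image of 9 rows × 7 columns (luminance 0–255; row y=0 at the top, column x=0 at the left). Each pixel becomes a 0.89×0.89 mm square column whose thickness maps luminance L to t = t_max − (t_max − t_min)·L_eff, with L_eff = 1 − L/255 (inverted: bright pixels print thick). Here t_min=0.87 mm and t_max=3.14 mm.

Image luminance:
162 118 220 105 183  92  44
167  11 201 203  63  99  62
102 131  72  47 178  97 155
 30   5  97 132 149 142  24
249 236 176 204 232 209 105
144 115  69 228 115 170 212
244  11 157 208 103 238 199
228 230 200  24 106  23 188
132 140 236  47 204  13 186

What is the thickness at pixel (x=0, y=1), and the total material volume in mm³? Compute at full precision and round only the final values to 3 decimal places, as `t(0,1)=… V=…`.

span = t_max - t_min = 3.14 - 0.87 = 2.270
L(0,1) = 167, L_eff = 1 - 167/255 = 0.345098 (inverted)
t(0,1) = 3.14 - 2.270·0.345098 = 2.357
Σt over all 9·7 pixels = 3366199/25500 ≈ 132.0078039
V = pitch²·Σt = 0.89²·3366199/25500 = 104.563

t(0,1)=2.357 V=104.563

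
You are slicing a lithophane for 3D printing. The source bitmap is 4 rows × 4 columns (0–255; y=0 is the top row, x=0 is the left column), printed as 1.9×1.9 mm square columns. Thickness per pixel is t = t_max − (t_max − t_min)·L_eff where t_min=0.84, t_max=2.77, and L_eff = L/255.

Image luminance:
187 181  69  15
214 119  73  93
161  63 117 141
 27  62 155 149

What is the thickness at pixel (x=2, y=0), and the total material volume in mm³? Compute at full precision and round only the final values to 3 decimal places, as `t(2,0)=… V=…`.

span = t_max - t_min = 2.77 - 0.84 = 1.930
L(2,0) = 69, L_eff = 69/255 = 0.270588
t(2,0) = 2.77 - 1.930·0.270588 = 2.248
Σt over all 4·4 pixels = 388871/12750 ≈ 30.4996863
V = pitch²·Σt = 1.9²·388871/12750 = 110.104

t(2,0)=2.248 V=110.104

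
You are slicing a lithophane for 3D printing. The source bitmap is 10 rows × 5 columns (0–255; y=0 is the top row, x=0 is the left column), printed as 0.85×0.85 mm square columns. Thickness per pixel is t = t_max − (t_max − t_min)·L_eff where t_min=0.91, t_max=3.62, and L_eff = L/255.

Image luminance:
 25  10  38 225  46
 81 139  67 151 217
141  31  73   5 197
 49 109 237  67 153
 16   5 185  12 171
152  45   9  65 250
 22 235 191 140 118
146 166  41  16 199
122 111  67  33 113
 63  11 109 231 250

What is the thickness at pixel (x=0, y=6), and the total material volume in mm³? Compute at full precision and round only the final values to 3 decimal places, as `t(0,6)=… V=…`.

t(0,6)=3.386 V=89.655

span = t_max - t_min = 3.62 - 0.91 = 2.710
L(0,6) = 22, L_eff = 22/255 = 0.086275
t(0,6) = 3.62 - 2.710·0.086275 = 3.386
Σt over all 10·5 pixels = 124.09
V = pitch²·Σt = 0.85²·124.09 = 89.655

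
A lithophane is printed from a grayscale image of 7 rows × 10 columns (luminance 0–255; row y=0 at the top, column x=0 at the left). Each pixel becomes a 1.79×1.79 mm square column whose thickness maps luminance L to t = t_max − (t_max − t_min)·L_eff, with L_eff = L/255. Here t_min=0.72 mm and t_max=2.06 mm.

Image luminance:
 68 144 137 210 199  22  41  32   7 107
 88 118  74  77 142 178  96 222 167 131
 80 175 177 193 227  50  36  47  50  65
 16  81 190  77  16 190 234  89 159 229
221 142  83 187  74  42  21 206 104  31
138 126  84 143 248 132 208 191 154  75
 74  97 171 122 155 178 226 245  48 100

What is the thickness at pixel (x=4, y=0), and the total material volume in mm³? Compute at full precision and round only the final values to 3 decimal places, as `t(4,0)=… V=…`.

span = t_max - t_min = 2.06 - 0.72 = 1.340
L(4,0) = 199, L_eff = 199/255 = 0.780392
t(4,0) = 2.06 - 1.340·0.780392 = 1.014
Σt over all 7·10 pixels = 419287/4250 ≈ 98.6557647
V = pitch²·Σt = 1.79²·419287/4250 = 316.103

t(4,0)=1.014 V=316.103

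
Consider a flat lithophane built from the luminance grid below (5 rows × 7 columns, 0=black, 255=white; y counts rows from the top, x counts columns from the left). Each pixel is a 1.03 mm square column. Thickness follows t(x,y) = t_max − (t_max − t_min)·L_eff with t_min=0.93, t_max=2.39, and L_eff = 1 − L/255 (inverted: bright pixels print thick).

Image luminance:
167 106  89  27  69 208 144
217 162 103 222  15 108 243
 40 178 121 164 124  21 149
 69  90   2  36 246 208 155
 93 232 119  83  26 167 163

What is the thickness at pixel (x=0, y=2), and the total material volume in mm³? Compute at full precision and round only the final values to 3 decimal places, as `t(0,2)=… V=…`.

span = t_max - t_min = 2.39 - 0.93 = 1.460
L(0,2) = 40, L_eff = 1 - 40/255 = 0.843137 (inverted)
t(0,2) = 2.39 - 1.460·0.843137 = 1.159
Σt over all 5·7 pixels = 1467461/25500 ≈ 57.5474902
V = pitch²·Σt = 1.03²·1467461/25500 = 61.052

t(0,2)=1.159 V=61.052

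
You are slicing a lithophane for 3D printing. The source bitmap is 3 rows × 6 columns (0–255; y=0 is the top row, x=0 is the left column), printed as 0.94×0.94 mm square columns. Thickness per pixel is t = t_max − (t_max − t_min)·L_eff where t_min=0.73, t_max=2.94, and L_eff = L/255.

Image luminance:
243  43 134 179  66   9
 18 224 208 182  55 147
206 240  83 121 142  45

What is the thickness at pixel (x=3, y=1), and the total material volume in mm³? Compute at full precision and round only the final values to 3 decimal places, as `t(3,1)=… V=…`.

t(3,1)=1.363 V=28.802

span = t_max - t_min = 2.94 - 0.73 = 2.210
L(3,1) = 182, L_eff = 182/255 = 0.713725
t(3,1) = 2.94 - 2.210·0.713725 = 1.363
Σt over all 3·6 pixels = 9779/300 ≈ 32.5966667
V = pitch²·Σt = 0.94²·9779/300 = 28.802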